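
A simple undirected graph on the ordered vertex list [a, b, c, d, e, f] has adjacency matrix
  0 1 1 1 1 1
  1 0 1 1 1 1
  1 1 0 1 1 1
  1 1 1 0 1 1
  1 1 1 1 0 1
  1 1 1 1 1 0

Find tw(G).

5

A width-5 tree decomposition is:
Bags: B1 = {a, b, c, d, e, f}
Tree: (single bag)
With just one bag of size 6, the width is 6 − 1 = 5, so tw(G) ≤ 5. For the lower bound, the 6 vertices {a, b, c, d, e, f} are pairwise adjacent, and any tree decomposition puts a clique entirely inside one bag — forcing width ≥ 5. Hence tw(G) = 5 exactly.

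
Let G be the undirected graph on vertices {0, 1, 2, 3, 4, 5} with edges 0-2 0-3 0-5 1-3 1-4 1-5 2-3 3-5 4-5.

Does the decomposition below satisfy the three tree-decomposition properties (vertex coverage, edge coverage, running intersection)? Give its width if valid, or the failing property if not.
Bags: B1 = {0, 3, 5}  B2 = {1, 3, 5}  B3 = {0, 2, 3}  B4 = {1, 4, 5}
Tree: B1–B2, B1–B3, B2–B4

Vertex coverage: the bags together contain {0, 1, 2, 3, 4, 5}, the full vertex set. Edge coverage: each edge of G has both endpoints in at least one bag. Running intersection: for every vertex, the bags containing it form a connected subtree. All three properties hold, so this is a valid tree decomposition of width max|bag| − 1 = 2, and hence tw(G) ≤ 2.

Yes; width 2.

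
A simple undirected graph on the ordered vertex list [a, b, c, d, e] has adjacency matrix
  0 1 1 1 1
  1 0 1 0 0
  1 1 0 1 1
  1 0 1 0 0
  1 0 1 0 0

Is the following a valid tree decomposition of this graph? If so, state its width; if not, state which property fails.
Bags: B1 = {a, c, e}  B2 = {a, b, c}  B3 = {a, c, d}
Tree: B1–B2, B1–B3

Yes; width 2.

Every vertex of G appears in some bag (union = {a, b, c, d, e}); every edge is covered by a bag; and for each vertex v the set of bags containing v is connected in the bag tree. The decomposition is therefore valid. The largest bag has 3 vertices, so the width is 2.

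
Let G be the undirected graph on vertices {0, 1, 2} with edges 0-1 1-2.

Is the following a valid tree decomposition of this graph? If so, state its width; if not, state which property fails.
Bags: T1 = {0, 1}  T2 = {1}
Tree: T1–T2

A tree decomposition must satisfy three properties: every vertex lies in some bag; for every edge, both endpoints lie together in some bag; and for every vertex, the bags containing it form a connected subtree. Here vertex 2 appears in no bag, so the decomposition is invalid.

No — vertex 2 appears in no bag.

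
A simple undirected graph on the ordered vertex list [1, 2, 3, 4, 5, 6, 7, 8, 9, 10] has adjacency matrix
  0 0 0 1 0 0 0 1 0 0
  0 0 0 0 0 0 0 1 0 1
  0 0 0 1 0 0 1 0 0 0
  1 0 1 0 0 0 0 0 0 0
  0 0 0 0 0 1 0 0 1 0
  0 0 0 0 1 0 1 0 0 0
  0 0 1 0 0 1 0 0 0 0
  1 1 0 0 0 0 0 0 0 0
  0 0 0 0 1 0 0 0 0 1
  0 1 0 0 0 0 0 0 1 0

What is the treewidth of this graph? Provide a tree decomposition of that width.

Treewidth 2.
Bags: B1 = {1, 3, 4}  B2 = {1, 3, 7}  B3 = {1, 6, 7}  B4 = {1, 5, 6}  B5 = {1, 5, 9}  B6 = {1, 9, 10}  B7 = {1, 2, 10}  B8 = {1, 2, 8}
Tree: B1–B2, B2–B3, B3–B4, B4–B5, B5–B6, B6–B7, B7–B8

Each bag holds 3 vertices, so the decomposition has width 2, which upper-bounds the treewidth. Since 1–4–3–7–6–5–9–10–2–8–1 is a cycle in G, G is not acyclic. Forests are exactly the graphs of treewidth ≤ 1, so tw(G) ≥ 2. Hence tw(G) = 2 exactly.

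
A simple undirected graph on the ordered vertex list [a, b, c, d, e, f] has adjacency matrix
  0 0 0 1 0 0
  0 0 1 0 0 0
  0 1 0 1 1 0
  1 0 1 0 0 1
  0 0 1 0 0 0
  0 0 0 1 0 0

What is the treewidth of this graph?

A width-1 tree decomposition is:
Bags: B1 = {b, c}  B2 = {c, d}  B3 = {d, f}  B4 = {a, d}  B5 = {c, e}
Tree: B1–B2, B2–B3, B3–B4, B2–B5
Every bag has size at most 2, so the width is 2 − 1 = 1 and tw(G) ≤ 1. G has an edge, so its treewidth is at least 1. Combining the bounds, tw(G) = 1.

1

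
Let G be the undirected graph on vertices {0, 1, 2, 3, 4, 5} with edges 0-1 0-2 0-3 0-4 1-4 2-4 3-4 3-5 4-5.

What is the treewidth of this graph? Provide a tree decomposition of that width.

The largest bag has 3 vertices, giving width 2; this decomposition certifies tw(G) ≤ 2. For the lower bound, the 3 vertices {0, 1, 4} are pairwise adjacent, and any tree decomposition puts a clique entirely inside one bag — forcing width ≥ 2. The upper and lower bounds meet at 2, so that is the treewidth.

Treewidth 2.
One such decomposition:
Bags: B1 = {0, 3, 4}  B2 = {0, 2, 4}  B3 = {0, 1, 4}  B4 = {3, 4, 5}
Tree: B1–B2, B1–B3, B1–B4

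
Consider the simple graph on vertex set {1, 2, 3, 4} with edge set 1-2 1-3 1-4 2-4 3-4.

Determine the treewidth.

2

A width-2 tree decomposition is:
Bags: B1 = {1, 2, 4}  B2 = {1, 3, 4}
Tree: B1–B2
The largest bag has 3 vertices, giving width 2; this decomposition certifies tw(G) ≤ 2. Conversely, {1, 2, 4} is a clique of size 3, and the vertices of any clique must share a bag in every tree decomposition; so some bag has ≥ 3 vertices and tw(G) ≥ 2. Combining the bounds, tw(G) = 2.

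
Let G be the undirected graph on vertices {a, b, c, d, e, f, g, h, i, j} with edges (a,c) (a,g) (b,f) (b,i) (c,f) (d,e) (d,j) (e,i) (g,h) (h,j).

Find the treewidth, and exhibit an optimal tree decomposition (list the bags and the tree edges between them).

Each bag holds 3 vertices, so the decomposition has width 2, which upper-bounds the treewidth. Since d–j–h–g–a–c–f–b–i–e–d is a cycle in G, G is not acyclic. Forests are exactly the graphs of treewidth ≤ 1, so tw(G) ≥ 2. The upper and lower bounds meet at 2, so that is the treewidth.

Treewidth 2.
Bags: B1 = {d, h, j}  B2 = {d, g, h}  B3 = {a, d, g}  B4 = {a, c, d}  B5 = {c, d, f}  B6 = {b, d, f}  B7 = {b, d, i}  B8 = {d, e, i}
Tree: B1–B2, B2–B3, B3–B4, B4–B5, B5–B6, B6–B7, B7–B8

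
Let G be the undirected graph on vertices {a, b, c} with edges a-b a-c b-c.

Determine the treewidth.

2

A width-2 tree decomposition is:
Bags: B1 = {a, b, c}
Tree: (single bag)
A single bag containing all 3 vertices is trivially a valid decomposition of width 2. Conversely, {a, b, c} is a clique of size 3, and the vertices of any clique must share a bag in every tree decomposition; so some bag has ≥ 3 vertices and tw(G) ≥ 2. Combining the bounds, tw(G) = 2.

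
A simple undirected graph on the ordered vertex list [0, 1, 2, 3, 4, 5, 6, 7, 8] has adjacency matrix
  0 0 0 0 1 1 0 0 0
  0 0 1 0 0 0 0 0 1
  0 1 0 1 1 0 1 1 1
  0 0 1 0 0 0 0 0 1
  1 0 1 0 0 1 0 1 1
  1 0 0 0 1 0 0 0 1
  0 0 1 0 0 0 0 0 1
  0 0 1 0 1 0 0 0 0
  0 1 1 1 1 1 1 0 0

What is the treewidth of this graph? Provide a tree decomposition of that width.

Treewidth 2.
Bags: B1 = {2, 3, 8}  B2 = {2, 4, 8}  B3 = {1, 2, 8}  B4 = {4, 5, 8}  B5 = {2, 4, 7}  B6 = {0, 4, 5}  B7 = {2, 6, 8}
Tree: B1–B2, B1–B3, B2–B4, B2–B5, B4–B6, B1–B7

Every bag has size at most 3, so the width is 3 − 1 = 2 and tw(G) ≤ 2. Conversely, {0, 4, 5} is a clique of size 3, and the vertices of any clique must share a bag in every tree decomposition; so some bag has ≥ 3 vertices and tw(G) ≥ 2. Hence tw(G) = 2 exactly.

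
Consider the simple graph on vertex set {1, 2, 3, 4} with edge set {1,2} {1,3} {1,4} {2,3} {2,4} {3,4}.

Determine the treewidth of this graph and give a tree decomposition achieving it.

Treewidth 3.
One such decomposition:
Bags: B1 = {1, 2, 3, 4}
Tree: (single bag)

A single bag containing all 4 vertices is trivially a valid decomposition of width 3. Conversely, {1, 2, 3, 4} is a clique of size 4, and the vertices of any clique must share a bag in every tree decomposition; so some bag has ≥ 4 vertices and tw(G) ≥ 3. The upper and lower bounds meet at 3, so that is the treewidth.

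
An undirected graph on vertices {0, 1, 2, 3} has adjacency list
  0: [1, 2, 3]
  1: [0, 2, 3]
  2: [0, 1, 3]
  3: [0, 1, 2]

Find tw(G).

3

A width-3 tree decomposition is:
Bags: B1 = {0, 1, 2, 3}
Tree: (single bag)
A single bag containing all 4 vertices is trivially a valid decomposition of width 3. For the lower bound, the 4 vertices {0, 1, 2, 3} are pairwise adjacent, and any tree decomposition puts a clique entirely inside one bag — forcing width ≥ 3. Combining the bounds, tw(G) = 3.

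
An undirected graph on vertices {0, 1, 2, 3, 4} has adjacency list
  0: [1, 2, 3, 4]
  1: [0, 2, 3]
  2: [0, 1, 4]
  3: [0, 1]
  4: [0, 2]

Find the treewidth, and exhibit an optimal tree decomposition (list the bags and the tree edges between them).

The largest bag has 3 vertices, giving width 2; this decomposition certifies tw(G) ≤ 2. Conversely, {0, 1, 2} is a clique of size 3, and the vertices of any clique must share a bag in every tree decomposition; so some bag has ≥ 3 vertices and tw(G) ≥ 2. Hence tw(G) = 2 exactly.

Treewidth 2.
Bags: B1 = {0, 2, 4}  B2 = {0, 1, 2}  B3 = {0, 1, 3}
Tree: B1–B2, B2–B3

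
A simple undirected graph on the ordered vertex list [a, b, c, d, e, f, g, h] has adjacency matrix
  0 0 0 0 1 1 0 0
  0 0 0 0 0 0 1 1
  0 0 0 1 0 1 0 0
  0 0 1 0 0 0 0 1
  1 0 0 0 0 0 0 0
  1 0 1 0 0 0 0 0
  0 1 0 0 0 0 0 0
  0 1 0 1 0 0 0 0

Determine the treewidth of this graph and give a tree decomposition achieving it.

Treewidth 1.
One optimal decomposition is:
Bags: B1 = {b, g}  B2 = {b, h}  B3 = {d, h}  B4 = {c, d}  B5 = {c, f}  B6 = {a, f}  B7 = {a, e}
Tree: B1–B2, B2–B3, B3–B4, B4–B5, B5–B6, B6–B7

Every bag has size at most 2, so the width is 2 − 1 = 1 and tw(G) ≤ 1. Since G has at least one edge (e.g. g–b), it is not an edgeless graph, so tw(G) ≥ 1. Therefore the treewidth is 1.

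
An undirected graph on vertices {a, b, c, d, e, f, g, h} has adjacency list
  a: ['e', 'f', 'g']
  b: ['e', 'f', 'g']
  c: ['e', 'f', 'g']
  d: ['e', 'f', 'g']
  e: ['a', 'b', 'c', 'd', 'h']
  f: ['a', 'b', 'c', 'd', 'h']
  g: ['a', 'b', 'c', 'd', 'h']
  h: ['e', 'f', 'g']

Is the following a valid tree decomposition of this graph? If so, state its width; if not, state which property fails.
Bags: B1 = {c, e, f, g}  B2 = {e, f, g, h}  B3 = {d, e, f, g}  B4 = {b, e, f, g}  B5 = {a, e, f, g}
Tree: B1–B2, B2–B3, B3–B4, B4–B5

Every vertex of G appears in some bag (union = {a, b, c, d, e, f, g, h}); every edge is covered by a bag; and for each vertex v the set of bags containing v is connected in the bag tree. The decomposition is therefore valid. The largest bag has 4 vertices, so the width is 3.

Yes; width 3.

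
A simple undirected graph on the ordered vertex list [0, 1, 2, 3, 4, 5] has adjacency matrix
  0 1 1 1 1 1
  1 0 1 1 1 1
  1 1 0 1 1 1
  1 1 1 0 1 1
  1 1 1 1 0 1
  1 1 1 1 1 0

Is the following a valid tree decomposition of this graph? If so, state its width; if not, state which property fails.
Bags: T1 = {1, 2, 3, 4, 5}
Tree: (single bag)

A tree decomposition must satisfy three properties: every vertex lies in some bag; for every edge, both endpoints lie together in some bag; and for every vertex, the bags containing it form a connected subtree. Here vertex 0 appears in no bag, so the decomposition is invalid.

No — vertex 0 appears in no bag.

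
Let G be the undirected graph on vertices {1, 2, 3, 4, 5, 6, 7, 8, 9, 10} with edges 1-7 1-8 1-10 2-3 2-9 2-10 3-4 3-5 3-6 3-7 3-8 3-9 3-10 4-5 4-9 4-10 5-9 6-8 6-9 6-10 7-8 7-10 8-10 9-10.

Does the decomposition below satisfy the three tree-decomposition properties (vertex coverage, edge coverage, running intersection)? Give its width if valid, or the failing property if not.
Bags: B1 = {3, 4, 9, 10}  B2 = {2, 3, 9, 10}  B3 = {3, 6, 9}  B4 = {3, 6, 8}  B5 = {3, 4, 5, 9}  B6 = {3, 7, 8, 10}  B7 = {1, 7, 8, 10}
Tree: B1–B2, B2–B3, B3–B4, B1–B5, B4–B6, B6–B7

A tree decomposition must satisfy three properties: every vertex lies in some bag; for every edge, both endpoints lie together in some bag; and for every vertex, the bags containing it form a connected subtree. Here edge (10,6) lies in no bag, so the decomposition is invalid.

No — edge (10,6) lies in no bag.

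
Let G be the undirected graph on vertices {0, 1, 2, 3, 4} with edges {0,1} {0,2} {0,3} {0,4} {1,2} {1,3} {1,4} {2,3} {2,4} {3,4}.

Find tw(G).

A width-4 tree decomposition is:
Bags: B1 = {0, 1, 2, 3, 4}
Tree: (single bag)
A single bag containing all 5 vertices is trivially a valid decomposition of width 4. On the other hand G contains the 5-clique {0, 1, 2, 3, 4}. A clique must lie in a single bag of any decomposition, so no decomposition can have width below 4. Therefore the treewidth is 4.

4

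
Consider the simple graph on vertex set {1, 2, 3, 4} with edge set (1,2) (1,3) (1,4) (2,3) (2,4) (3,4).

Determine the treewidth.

3

A width-3 tree decomposition is:
Bags: B1 = {1, 2, 3, 4}
Tree: (single bag)
A single bag containing all 4 vertices is trivially a valid decomposition of width 3. Conversely, {1, 2, 3, 4} is a clique of size 4, and the vertices of any clique must share a bag in every tree decomposition; so some bag has ≥ 4 vertices and tw(G) ≥ 3. Hence tw(G) = 3 exactly.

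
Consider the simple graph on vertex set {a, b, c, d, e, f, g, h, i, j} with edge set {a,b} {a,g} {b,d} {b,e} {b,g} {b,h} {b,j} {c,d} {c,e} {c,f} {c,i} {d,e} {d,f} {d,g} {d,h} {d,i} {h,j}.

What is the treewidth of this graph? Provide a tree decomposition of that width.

The largest bag has 3 vertices, giving width 2; this decomposition certifies tw(G) ≤ 2. On the other hand G contains the 3-clique {c, d, e}. A clique must lie in a single bag of any decomposition, so no decomposition can have width below 2. Combining the bounds, tw(G) = 2.

Treewidth 2.
One such decomposition:
Bags: B1 = {b, d, e}  B2 = {c, d, e}  B3 = {b, d, g}  B4 = {a, b, g}  B5 = {c, d, i}  B6 = {b, d, h}  B7 = {c, d, f}  B8 = {b, h, j}
Tree: B1–B2, B1–B3, B3–B4, B2–B5, B3–B6, B5–B7, B6–B8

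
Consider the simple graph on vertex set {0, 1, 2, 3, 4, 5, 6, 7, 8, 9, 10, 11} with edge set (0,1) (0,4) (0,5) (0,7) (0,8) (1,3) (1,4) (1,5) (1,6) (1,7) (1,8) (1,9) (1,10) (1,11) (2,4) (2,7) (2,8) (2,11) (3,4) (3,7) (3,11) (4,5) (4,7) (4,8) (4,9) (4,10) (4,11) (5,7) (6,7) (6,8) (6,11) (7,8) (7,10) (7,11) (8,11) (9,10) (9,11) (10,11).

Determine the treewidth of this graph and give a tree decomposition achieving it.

Every bag has size at most 5, so the width is 5 − 1 = 4 and tw(G) ≤ 4. For the lower bound, the 5 vertices {1, 4, 9, 10, 11} are pairwise adjacent, and any tree decomposition puts a clique entirely inside one bag — forcing width ≥ 4. Therefore the treewidth is 4.

Treewidth 4.
One optimal decomposition is:
Bags: B1 = {0, 1, 4, 7, 8}  B2 = {1, 4, 7, 8, 11}  B3 = {1, 4, 7, 10, 11}  B4 = {2, 4, 7, 8, 11}  B5 = {1, 3, 4, 7, 11}  B6 = {0, 1, 4, 5, 7}  B7 = {1, 6, 7, 8, 11}  B8 = {1, 4, 9, 10, 11}
Tree: B1–B2, B2–B3, B2–B4, B2–B5, B1–B6, B2–B7, B3–B8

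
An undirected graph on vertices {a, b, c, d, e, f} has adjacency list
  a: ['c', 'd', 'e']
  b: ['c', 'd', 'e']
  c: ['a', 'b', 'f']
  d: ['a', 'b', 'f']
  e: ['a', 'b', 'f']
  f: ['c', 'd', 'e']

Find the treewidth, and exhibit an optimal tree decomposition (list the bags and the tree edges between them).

The largest bag has 4 vertices, giving width 3; this decomposition certifies tw(G) ≤ 3. For the lower bound: the 4 vertex sets {b,d}, {e,f}, {c}, {a} are disjoint, each induces a connected subgraph, and every pair is joined by at least one edge of G. Contracting each set to a single vertex therefore yields K_{4} as a minor, and since treewidth is minor-monotone, tw(G) ≥ tw(K_{4}) = 3. Hence tw(G) = 3 exactly.

Treewidth 3.
One optimal decomposition is:
Bags: B1 = {b, c, d, e}  B2 = {c, d, e, f}  B3 = {a, c, d, e}
Tree: B1–B2, B2–B3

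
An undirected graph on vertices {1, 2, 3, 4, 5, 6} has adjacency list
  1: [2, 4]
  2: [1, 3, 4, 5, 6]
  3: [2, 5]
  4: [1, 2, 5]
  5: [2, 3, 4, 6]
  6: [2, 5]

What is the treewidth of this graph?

2

A width-2 tree decomposition is:
Bags: B1 = {2, 5, 6}  B2 = {2, 3, 5}  B3 = {2, 4, 5}  B4 = {1, 2, 4}
Tree: B1–B2, B1–B3, B3–B4
The largest bag has 3 vertices, giving width 2; this decomposition certifies tw(G) ≤ 2. Conversely, {1, 2, 4} is a clique of size 3, and the vertices of any clique must share a bag in every tree decomposition; so some bag has ≥ 3 vertices and tw(G) ≥ 2. The upper and lower bounds meet at 2, so that is the treewidth.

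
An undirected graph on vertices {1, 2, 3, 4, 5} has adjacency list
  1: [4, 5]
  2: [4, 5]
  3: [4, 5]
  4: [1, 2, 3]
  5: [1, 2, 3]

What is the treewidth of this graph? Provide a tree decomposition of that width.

Treewidth 2.
Bags: B1 = {2, 4, 5}  B2 = {3, 4, 5}  B3 = {1, 4, 5}
Tree: B1–B2, B2–B3

Each bag holds 3 vertices, so the decomposition has width 2, which upper-bounds the treewidth. Since 2–5–3–4–2 is a cycle in G, G is not acyclic. Forests are exactly the graphs of treewidth ≤ 1, so tw(G) ≥ 2. The upper and lower bounds meet at 2, so that is the treewidth.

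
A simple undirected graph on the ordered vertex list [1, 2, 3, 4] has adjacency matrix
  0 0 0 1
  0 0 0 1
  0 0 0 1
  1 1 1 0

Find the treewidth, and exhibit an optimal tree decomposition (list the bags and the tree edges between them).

Treewidth 1.
One such decomposition:
Bags: B1 = {1, 4}  B2 = {3, 4}  B3 = {2, 4}
Tree: B1–B2, B1–B3

Each bag holds 2 vertices, so the decomposition has width 1, which upper-bounds the treewidth. Since G has at least one edge (e.g. 4–1), it is not an edgeless graph, so tw(G) ≥ 1. Therefore the treewidth is 1.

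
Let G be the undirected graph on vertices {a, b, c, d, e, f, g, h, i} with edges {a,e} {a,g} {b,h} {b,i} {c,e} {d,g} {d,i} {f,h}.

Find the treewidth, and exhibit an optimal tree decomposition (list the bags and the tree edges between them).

Treewidth 1.
Bags: B1 = {f, h}  B2 = {b, h}  B3 = {b, i}  B4 = {d, i}  B5 = {d, g}  B6 = {a, g}  B7 = {a, e}  B8 = {c, e}
Tree: B1–B2, B2–B3, B3–B4, B4–B5, B5–B6, B6–B7, B7–B8

The largest bag has 2 vertices, giving width 1; this decomposition certifies tw(G) ≤ 1. Since G has at least one edge (e.g. f–h), it is not an edgeless graph, so tw(G) ≥ 1. Therefore the treewidth is 1.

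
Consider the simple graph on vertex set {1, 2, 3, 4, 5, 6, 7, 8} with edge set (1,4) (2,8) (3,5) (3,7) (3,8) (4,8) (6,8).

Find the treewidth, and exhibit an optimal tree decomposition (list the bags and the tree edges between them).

Treewidth 1.
One optimal decomposition is:
Bags: B1 = {2, 8}  B2 = {4, 8}  B3 = {6, 8}  B4 = {3, 8}  B5 = {1, 4}  B6 = {3, 7}  B7 = {3, 5}
Tree: B1–B2, B2–B3, B2–B4, B2–B5, B4–B6, B4–B7

The largest bag has 2 vertices, giving width 1; this decomposition certifies tw(G) ≤ 1. Since G has at least one edge (e.g. 2–8), it is not an edgeless graph, so tw(G) ≥ 1. Hence tw(G) = 1 exactly.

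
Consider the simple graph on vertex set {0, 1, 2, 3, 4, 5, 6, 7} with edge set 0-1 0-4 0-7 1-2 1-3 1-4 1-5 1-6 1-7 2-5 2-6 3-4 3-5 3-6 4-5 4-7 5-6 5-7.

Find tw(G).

3

A width-3 tree decomposition is:
Bags: B1 = {1, 3, 4, 5}  B2 = {1, 4, 5, 7}  B3 = {1, 3, 5, 6}  B4 = {0, 1, 4, 7}  B5 = {1, 2, 5, 6}
Tree: B1–B2, B1–B3, B2–B4, B3–B5
The largest bag has 4 vertices, giving width 3; this decomposition certifies tw(G) ≤ 3. For the lower bound, the 4 vertices {0, 1, 4, 7} are pairwise adjacent, and any tree decomposition puts a clique entirely inside one bag — forcing width ≥ 3. Hence tw(G) = 3 exactly.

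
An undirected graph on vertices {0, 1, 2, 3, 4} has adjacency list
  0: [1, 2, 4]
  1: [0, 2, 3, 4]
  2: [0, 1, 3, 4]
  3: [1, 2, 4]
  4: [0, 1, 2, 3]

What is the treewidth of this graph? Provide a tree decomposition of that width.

Each bag holds 4 vertices, so the decomposition has width 3, which upper-bounds the treewidth. For the lower bound, the 4 vertices {0, 1, 2, 4} are pairwise adjacent, and any tree decomposition puts a clique entirely inside one bag — forcing width ≥ 3. Combining the bounds, tw(G) = 3.

Treewidth 3.
One such decomposition:
Bags: B1 = {1, 2, 3, 4}  B2 = {0, 1, 2, 4}
Tree: B1–B2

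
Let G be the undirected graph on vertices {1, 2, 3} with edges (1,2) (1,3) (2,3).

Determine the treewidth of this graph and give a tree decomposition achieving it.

Treewidth 2.
One such decomposition:
Bags: B1 = {1, 2, 3}
Tree: (single bag)

A single bag containing all 3 vertices is trivially a valid decomposition of width 2. On the other hand G contains the 3-clique {1, 2, 3}. A clique must lie in a single bag of any decomposition, so no decomposition can have width below 2. Hence tw(G) = 2 exactly.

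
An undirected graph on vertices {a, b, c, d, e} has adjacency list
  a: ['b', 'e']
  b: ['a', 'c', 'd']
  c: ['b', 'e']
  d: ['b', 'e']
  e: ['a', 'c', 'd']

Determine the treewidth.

A width-2 tree decomposition is:
Bags: B1 = {b, d, e}  B2 = {a, b, e}  B3 = {b, c, e}
Tree: B1–B2, B2–B3
Each bag holds 3 vertices, so the decomposition has width 2, which upper-bounds the treewidth. The edges b–d–e–a–b form a cycle, so G is not a tree and its treewidth is at least 2. Combining the bounds, tw(G) = 2.

2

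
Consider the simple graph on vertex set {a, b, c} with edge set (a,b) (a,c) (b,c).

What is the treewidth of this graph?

A width-2 tree decomposition is:
Bags: B1 = {a, b, c}
Tree: (single bag)
With just one bag of size 3, the width is 3 − 1 = 2, so tw(G) ≤ 2. For the lower bound, the 3 vertices {a, b, c} are pairwise adjacent, and any tree decomposition puts a clique entirely inside one bag — forcing width ≥ 2. Hence tw(G) = 2 exactly.

2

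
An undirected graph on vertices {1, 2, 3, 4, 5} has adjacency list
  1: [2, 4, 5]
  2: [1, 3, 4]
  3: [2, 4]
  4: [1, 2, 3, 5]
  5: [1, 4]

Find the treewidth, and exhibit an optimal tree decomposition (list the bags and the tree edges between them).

Treewidth 2.
One such decomposition:
Bags: B1 = {1, 2, 4}  B2 = {1, 4, 5}  B3 = {2, 3, 4}
Tree: B1–B2, B1–B3

Each bag holds 3 vertices, so the decomposition has width 2, which upper-bounds the treewidth. For the lower bound, the 3 vertices {1, 2, 4} are pairwise adjacent, and any tree decomposition puts a clique entirely inside one bag — forcing width ≥ 2. Combining the bounds, tw(G) = 2.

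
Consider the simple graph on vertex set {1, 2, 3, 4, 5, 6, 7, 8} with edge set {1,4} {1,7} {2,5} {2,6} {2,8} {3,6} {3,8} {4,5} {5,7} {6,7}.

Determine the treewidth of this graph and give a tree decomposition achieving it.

Treewidth 2.
One such decomposition:
Bags: B1 = {1, 4, 7}  B2 = {4, 5, 7}  B3 = {5, 6, 7}  B4 = {2, 5, 6}  B5 = {2, 3, 6}  B6 = {2, 3, 8}
Tree: B1–B2, B2–B3, B3–B4, B4–B5, B5–B6

Every bag has size at most 3, so the width is 3 − 1 = 2 and tw(G) ≤ 2. For the lower bound, G contains the cycle 1–4–5–7–1, so G is not a forest; only forests have treewidth ≤ 1, hence tw(G) ≥ 2. Therefore the treewidth is 2.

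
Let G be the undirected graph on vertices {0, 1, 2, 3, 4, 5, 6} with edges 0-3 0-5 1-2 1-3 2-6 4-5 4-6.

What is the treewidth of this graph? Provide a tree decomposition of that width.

Each bag holds 3 vertices, so the decomposition has width 2, which upper-bounds the treewidth. Since 5–0–3–1–2–6–4–5 is a cycle in G, G is not acyclic. Forests are exactly the graphs of treewidth ≤ 1, so tw(G) ≥ 2. Therefore the treewidth is 2.

Treewidth 2.
Bags: B1 = {0, 3, 5}  B2 = {1, 3, 5}  B3 = {1, 2, 5}  B4 = {2, 5, 6}  B5 = {4, 5, 6}
Tree: B1–B2, B2–B3, B3–B4, B4–B5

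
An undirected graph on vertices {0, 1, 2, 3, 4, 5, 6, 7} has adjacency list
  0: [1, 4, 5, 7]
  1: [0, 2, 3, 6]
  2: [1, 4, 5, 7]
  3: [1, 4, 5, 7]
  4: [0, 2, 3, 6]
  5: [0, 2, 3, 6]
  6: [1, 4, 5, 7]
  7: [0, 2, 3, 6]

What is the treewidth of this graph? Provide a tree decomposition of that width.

The largest bag has 5 vertices, giving width 4; this decomposition certifies tw(G) ≤ 4. For the lower bound: the 5 vertex sets {3,4}, {5,6}, {0,7}, {2}, {1} are disjoint, each induces a connected subgraph, and every pair is joined by at least one edge of G. Contracting each set to a single vertex therefore yields K_{5} as a minor, and since treewidth is minor-monotone, tw(G) ≥ tw(K_{5}) = 4. Combining the bounds, tw(G) = 4.

Treewidth 4.
One optimal decomposition is:
Bags: B1 = {0, 2, 3, 4, 6}  B2 = {0, 2, 3, 5, 6}  B3 = {0, 2, 3, 6, 7}  B4 = {0, 1, 2, 3, 6}
Tree: B1–B2, B2–B3, B3–B4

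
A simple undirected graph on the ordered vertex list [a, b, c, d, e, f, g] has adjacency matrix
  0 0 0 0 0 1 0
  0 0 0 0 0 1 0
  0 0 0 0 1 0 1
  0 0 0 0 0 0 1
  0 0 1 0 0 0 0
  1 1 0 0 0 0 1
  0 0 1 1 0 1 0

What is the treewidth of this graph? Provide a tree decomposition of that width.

The largest bag has 2 vertices, giving width 1; this decomposition certifies tw(G) ≤ 1. G has an edge, so its treewidth is at least 1. Hence tw(G) = 1 exactly.

Treewidth 1.
One such decomposition:
Bags: B1 = {f, g}  B2 = {d, g}  B3 = {c, g}  B4 = {a, f}  B5 = {c, e}  B6 = {b, f}
Tree: B1–B2, B1–B3, B1–B4, B3–B5, B4–B6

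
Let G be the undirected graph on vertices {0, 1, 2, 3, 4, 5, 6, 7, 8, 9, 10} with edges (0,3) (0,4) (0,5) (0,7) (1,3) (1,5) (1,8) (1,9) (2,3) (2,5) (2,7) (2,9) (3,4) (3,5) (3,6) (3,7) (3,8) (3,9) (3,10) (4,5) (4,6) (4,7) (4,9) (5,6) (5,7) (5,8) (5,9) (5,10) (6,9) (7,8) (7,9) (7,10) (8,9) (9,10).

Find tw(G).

4

A width-4 tree decomposition is:
Bags: B1 = {3, 5, 7, 9, 10}  B2 = {3, 4, 5, 7, 9}  B3 = {3, 5, 7, 8, 9}  B4 = {2, 3, 5, 7, 9}  B5 = {0, 3, 4, 5, 7}  B6 = {3, 4, 5, 6, 9}  B7 = {1, 3, 5, 8, 9}
Tree: B1–B2, B2–B3, B1–B4, B2–B5, B2–B6, B3–B7
Each bag holds 5 vertices, so the decomposition has width 4, which upper-bounds the treewidth. On the other hand G contains the 5-clique {0, 3, 4, 5, 7}. A clique must lie in a single bag of any decomposition, so no decomposition can have width below 4. The upper and lower bounds meet at 4, so that is the treewidth.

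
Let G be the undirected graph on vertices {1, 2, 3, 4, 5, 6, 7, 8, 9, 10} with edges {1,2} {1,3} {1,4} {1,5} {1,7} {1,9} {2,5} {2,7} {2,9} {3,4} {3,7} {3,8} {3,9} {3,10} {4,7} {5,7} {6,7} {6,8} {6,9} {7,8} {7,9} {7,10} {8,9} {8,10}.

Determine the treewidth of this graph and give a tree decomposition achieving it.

Treewidth 3.
One optimal decomposition is:
Bags: B1 = {3, 7, 8, 9}  B2 = {1, 3, 7, 9}  B3 = {6, 7, 8, 9}  B4 = {1, 3, 4, 7}  B5 = {1, 2, 7, 9}  B6 = {3, 7, 8, 10}  B7 = {1, 2, 5, 7}
Tree: B1–B2, B1–B3, B2–B4, B2–B5, B1–B6, B5–B7

The largest bag has 4 vertices, giving width 3; this decomposition certifies tw(G) ≤ 3. Conversely, {3, 7, 8, 9} is a clique of size 4, and the vertices of any clique must share a bag in every tree decomposition; so some bag has ≥ 4 vertices and tw(G) ≥ 3. Hence tw(G) = 3 exactly.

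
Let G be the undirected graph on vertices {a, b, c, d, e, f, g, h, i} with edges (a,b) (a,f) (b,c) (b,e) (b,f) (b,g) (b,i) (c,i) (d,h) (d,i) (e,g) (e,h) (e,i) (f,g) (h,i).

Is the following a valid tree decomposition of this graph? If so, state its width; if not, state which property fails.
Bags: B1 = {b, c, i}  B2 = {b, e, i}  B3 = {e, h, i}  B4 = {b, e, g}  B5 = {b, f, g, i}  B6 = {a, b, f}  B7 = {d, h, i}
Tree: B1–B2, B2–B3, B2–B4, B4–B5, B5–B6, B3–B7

A tree decomposition must satisfy three properties: every vertex lies in some bag; for every edge, both endpoints lie together in some bag; and for every vertex, the bags containing it form a connected subtree. Here bags containing vertex i are not connected in the tree, so the decomposition is invalid.

No — bags containing vertex i are not connected in the tree.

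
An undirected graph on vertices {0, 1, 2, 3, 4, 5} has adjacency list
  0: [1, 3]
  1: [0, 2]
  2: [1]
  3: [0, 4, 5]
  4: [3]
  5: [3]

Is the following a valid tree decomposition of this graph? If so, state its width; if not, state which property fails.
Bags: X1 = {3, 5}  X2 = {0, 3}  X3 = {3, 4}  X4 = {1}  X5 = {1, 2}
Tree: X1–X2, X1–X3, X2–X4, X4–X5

No — edge (0,1) lies in no bag.

A tree decomposition must satisfy three properties: every vertex lies in some bag; for every edge, both endpoints lie together in some bag; and for every vertex, the bags containing it form a connected subtree. Here edge (0,1) lies in no bag, so the decomposition is invalid.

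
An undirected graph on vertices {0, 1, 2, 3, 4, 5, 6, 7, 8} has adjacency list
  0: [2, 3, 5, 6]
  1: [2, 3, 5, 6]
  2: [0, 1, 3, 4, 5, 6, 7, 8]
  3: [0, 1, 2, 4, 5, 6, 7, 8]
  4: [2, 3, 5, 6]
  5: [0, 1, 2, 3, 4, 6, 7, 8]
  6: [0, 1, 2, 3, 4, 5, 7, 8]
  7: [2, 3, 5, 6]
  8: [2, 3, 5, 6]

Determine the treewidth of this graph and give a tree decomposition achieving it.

Each bag holds 5 vertices, so the decomposition has width 4, which upper-bounds the treewidth. Conversely, {0, 2, 3, 5, 6} is a clique of size 5, and the vertices of any clique must share a bag in every tree decomposition; so some bag has ≥ 5 vertices and tw(G) ≥ 4. Combining the bounds, tw(G) = 4.

Treewidth 4.
One such decomposition:
Bags: B1 = {2, 3, 4, 5, 6}  B2 = {2, 3, 5, 6, 8}  B3 = {0, 2, 3, 5, 6}  B4 = {1, 2, 3, 5, 6}  B5 = {2, 3, 5, 6, 7}
Tree: B1–B2, B2–B3, B2–B4, B4–B5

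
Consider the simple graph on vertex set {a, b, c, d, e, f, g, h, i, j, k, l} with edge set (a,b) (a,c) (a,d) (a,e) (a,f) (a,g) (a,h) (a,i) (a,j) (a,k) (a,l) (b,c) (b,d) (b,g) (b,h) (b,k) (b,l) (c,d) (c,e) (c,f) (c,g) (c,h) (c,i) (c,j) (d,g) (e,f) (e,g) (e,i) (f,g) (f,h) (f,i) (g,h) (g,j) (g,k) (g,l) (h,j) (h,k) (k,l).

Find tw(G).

4

A width-4 tree decomposition is:
Bags: B1 = {a, c, f, g, h}  B2 = {a, b, c, g, h}  B3 = {a, b, c, d, g}  B4 = {a, c, g, h, j}  B5 = {a, b, g, h, k}  B6 = {a, c, e, f, g}  B7 = {a, b, g, k, l}  B8 = {a, c, e, f, i}
Tree: B1–B2, B2–B3, B2–B4, B2–B5, B1–B6, B5–B7, B6–B8
Each bag holds 5 vertices, so the decomposition has width 4, which upper-bounds the treewidth. Conversely, {a, b, c, d, g} is a clique of size 5, and the vertices of any clique must share a bag in every tree decomposition; so some bag has ≥ 5 vertices and tw(G) ≥ 4. Combining the bounds, tw(G) = 4.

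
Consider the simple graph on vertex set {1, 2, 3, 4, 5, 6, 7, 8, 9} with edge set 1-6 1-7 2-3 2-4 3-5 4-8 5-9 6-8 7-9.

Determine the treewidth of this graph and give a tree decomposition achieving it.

Treewidth 2.
One optimal decomposition is:
Bags: B1 = {2, 4, 8}  B2 = {2, 6, 8}  B3 = {1, 2, 6}  B4 = {1, 2, 7}  B5 = {2, 7, 9}  B6 = {2, 5, 9}  B7 = {2, 3, 5}
Tree: B1–B2, B2–B3, B3–B4, B4–B5, B5–B6, B6–B7

Every bag has size at most 3, so the width is 3 − 1 = 2 and tw(G) ≤ 2. For the lower bound, G contains the cycle 2–4–8–6–1–7–9–5–3–2, so G is not a forest; only forests have treewidth ≤ 1, hence tw(G) ≥ 2. The upper and lower bounds meet at 2, so that is the treewidth.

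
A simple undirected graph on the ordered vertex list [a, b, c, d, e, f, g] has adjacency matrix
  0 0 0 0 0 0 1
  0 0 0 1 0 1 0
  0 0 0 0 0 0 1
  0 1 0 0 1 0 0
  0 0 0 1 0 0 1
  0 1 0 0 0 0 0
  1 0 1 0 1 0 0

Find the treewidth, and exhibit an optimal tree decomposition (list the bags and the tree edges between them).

Every bag has size at most 2, so the width is 2 − 1 = 1 and tw(G) ≤ 1. Any graph with an edge has treewidth ≥ 1, and G has the edge e–d. Therefore the treewidth is 1.

Treewidth 1.
One such decomposition:
Bags: B1 = {d, e}  B2 = {e, g}  B3 = {a, g}  B4 = {b, d}  B5 = {c, g}  B6 = {b, f}
Tree: B1–B2, B2–B3, B1–B4, B3–B5, B4–B6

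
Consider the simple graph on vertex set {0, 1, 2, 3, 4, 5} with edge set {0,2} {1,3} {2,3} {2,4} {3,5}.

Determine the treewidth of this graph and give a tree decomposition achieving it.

Every bag has size at most 2, so the width is 2 − 1 = 1 and tw(G) ≤ 1. Since G has at least one edge (e.g. 3–2), it is not an edgeless graph, so tw(G) ≥ 1. Therefore the treewidth is 1.

Treewidth 1.
Bags: B1 = {2, 3}  B2 = {2, 4}  B3 = {1, 3}  B4 = {0, 2}  B5 = {3, 5}
Tree: B1–B2, B1–B3, B2–B4, B3–B5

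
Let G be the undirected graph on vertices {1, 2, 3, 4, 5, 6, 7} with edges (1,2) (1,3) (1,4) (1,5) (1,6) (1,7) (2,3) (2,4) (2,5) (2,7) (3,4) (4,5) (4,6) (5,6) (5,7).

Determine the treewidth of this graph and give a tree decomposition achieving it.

Treewidth 3.
Bags: B1 = {1, 4, 5, 6}  B2 = {1, 2, 4, 5}  B3 = {1, 2, 5, 7}  B4 = {1, 2, 3, 4}
Tree: B1–B2, B2–B3, B2–B4

Each bag holds 4 vertices, so the decomposition has width 3, which upper-bounds the treewidth. For the lower bound, the 4 vertices {1, 2, 3, 4} are pairwise adjacent, and any tree decomposition puts a clique entirely inside one bag — forcing width ≥ 3. Hence tw(G) = 3 exactly.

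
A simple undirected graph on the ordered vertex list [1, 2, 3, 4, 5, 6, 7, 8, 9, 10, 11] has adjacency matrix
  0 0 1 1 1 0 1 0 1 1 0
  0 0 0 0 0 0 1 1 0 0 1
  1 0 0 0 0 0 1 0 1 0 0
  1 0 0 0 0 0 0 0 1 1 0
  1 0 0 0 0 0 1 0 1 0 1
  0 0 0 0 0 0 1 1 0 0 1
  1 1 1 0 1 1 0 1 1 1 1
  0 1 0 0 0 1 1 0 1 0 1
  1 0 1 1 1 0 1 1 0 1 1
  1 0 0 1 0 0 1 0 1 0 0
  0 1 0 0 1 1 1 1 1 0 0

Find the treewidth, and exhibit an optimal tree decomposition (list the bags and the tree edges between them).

Each bag holds 4 vertices, so the decomposition has width 3, which upper-bounds the treewidth. Conversely, {1, 4, 9, 10} is a clique of size 4, and the vertices of any clique must share a bag in every tree decomposition; so some bag has ≥ 4 vertices and tw(G) ≥ 3. Hence tw(G) = 3 exactly.

Treewidth 3.
Bags: B1 = {7, 8, 9, 11}  B2 = {5, 7, 9, 11}  B3 = {1, 5, 7, 9}  B4 = {1, 7, 9, 10}  B5 = {1, 4, 9, 10}  B6 = {1, 3, 7, 9}  B7 = {2, 7, 8, 11}  B8 = {6, 7, 8, 11}
Tree: B1–B2, B2–B3, B3–B4, B4–B5, B3–B6, B1–B7, B7–B8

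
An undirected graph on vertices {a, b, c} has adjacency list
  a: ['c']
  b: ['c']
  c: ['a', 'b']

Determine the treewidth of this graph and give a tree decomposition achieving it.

The largest bag has 2 vertices, giving width 1; this decomposition certifies tw(G) ≤ 1. Since G has at least one edge (e.g. b–c), it is not an edgeless graph, so tw(G) ≥ 1. Combining the bounds, tw(G) = 1.

Treewidth 1.
Bags: B1 = {b, c}  B2 = {a, c}
Tree: B1–B2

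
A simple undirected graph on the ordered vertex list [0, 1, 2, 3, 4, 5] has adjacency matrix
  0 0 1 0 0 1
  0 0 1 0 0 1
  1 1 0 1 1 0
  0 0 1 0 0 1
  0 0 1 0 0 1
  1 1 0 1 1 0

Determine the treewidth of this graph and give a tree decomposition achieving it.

Every bag has size at most 3, so the width is 3 − 1 = 2 and tw(G) ≤ 2. For the lower bound, G contains the cycle 4–2–1–5–4, so G is not a forest; only forests have treewidth ≤ 1, hence tw(G) ≥ 2. Therefore the treewidth is 2.

Treewidth 2.
Bags: B1 = {2, 4, 5}  B2 = {1, 2, 5}  B3 = {2, 3, 5}  B4 = {0, 2, 5}
Tree: B1–B2, B2–B3, B3–B4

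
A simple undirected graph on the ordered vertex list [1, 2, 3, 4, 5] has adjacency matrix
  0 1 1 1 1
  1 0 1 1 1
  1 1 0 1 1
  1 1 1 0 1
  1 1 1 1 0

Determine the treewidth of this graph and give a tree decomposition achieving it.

A single bag containing all 5 vertices is trivially a valid decomposition of width 4. Conversely, {1, 2, 3, 4, 5} is a clique of size 5, and the vertices of any clique must share a bag in every tree decomposition; so some bag has ≥ 5 vertices and tw(G) ≥ 4. The upper and lower bounds meet at 4, so that is the treewidth.

Treewidth 4.
Bags: B1 = {1, 2, 3, 4, 5}
Tree: (single bag)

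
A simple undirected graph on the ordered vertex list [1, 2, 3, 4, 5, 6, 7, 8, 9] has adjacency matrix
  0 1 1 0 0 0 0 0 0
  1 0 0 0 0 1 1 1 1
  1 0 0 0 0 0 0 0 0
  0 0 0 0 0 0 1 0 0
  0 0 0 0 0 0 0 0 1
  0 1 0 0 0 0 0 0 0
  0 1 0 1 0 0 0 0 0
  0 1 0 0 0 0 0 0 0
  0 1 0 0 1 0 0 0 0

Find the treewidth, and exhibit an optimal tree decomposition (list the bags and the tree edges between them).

Every bag has size at most 2, so the width is 2 − 1 = 1 and tw(G) ≤ 1. G has an edge, so its treewidth is at least 1. Therefore the treewidth is 1.

Treewidth 1.
One such decomposition:
Bags: B1 = {2, 7}  B2 = {2, 8}  B3 = {2, 9}  B4 = {1, 2}  B5 = {2, 6}  B6 = {5, 9}  B7 = {4, 7}  B8 = {1, 3}
Tree: B1–B2, B2–B3, B3–B4, B3–B5, B3–B6, B1–B7, B4–B8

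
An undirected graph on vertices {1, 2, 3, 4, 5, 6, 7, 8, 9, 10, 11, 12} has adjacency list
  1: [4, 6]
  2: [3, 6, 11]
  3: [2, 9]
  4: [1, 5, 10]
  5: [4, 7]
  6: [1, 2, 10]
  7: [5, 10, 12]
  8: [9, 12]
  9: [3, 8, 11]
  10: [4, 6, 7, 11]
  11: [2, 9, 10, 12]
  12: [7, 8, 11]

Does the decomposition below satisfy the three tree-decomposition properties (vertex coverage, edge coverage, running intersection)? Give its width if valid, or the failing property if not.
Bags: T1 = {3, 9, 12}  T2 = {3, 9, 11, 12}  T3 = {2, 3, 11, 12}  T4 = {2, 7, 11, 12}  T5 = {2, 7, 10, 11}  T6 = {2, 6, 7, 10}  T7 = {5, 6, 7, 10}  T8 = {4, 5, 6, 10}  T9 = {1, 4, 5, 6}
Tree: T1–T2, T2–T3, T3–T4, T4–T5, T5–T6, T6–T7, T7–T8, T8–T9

No — vertex 8 appears in no bag.

A tree decomposition must satisfy three properties: every vertex lies in some bag; for every edge, both endpoints lie together in some bag; and for every vertex, the bags containing it form a connected subtree. Here vertex 8 appears in no bag, so the decomposition is invalid.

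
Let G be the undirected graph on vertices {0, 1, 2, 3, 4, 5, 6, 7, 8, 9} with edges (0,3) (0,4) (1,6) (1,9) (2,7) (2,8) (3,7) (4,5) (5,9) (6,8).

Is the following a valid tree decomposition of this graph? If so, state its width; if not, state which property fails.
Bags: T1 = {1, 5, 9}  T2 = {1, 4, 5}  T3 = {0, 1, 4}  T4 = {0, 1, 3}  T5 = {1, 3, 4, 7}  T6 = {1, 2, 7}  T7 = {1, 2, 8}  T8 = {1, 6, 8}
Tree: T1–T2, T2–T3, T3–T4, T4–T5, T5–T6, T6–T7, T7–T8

No — bags containing vertex 4 are not connected in the tree.

A tree decomposition must satisfy three properties: every vertex lies in some bag; for every edge, both endpoints lie together in some bag; and for every vertex, the bags containing it form a connected subtree. Here bags containing vertex 4 are not connected in the tree, so the decomposition is invalid.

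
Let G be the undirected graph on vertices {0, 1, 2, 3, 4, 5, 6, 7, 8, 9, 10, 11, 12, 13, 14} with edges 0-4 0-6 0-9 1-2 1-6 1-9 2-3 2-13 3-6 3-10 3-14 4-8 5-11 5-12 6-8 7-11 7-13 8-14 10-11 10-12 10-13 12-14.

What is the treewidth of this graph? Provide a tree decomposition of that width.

Treewidth 3.
One optimal decomposition is:
Bags: B1 = {0, 1, 4, 9}  B2 = {0, 1, 4, 6}  B3 = {1, 4, 6, 8}  B4 = {1, 2, 6, 8}  B5 = {2, 3, 6, 8}  B6 = {2, 3, 8, 14}  B7 = {2, 3, 13, 14}  B8 = {3, 10, 13, 14}  B9 = {10, 12, 13, 14}  B10 = {7, 10, 12, 13}  B11 = {7, 10, 11, 12}  B12 = {5, 7, 11, 12}
Tree: B1–B2, B2–B3, B3–B4, B4–B5, B5–B6, B6–B7, B7–B8, B8–B9, B9–B10, B10–B11, B11–B12

Each bag holds 4 vertices, so the decomposition has width 3, which upper-bounds the treewidth. For the lower bound: the 4 vertex sets {0,4,9}, {1}, {6}, {2,3,8,14} are disjoint, each induces a connected subgraph, and every pair is joined by at least one edge of G. Contracting each set to a single vertex therefore yields K_{4} as a minor, and since treewidth is minor-monotone, tw(G) ≥ tw(K_{4}) = 3. Combining the bounds, tw(G) = 3.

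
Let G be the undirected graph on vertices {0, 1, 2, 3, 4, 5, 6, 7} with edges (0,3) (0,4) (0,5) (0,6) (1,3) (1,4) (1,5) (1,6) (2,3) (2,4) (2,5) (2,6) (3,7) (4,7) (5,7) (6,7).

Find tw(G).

4

A width-4 tree decomposition is:
Bags: B1 = {0, 1, 2, 4, 7}  B2 = {0, 1, 2, 5, 7}  B3 = {0, 1, 2, 6, 7}  B4 = {0, 1, 2, 3, 7}
Tree: B1–B2, B2–B3, B3–B4
The largest bag has 5 vertices, giving width 4; this decomposition certifies tw(G) ≤ 4. For the lower bound: the 5 vertex sets {1,4}, {2,5}, {0,6}, {7}, {3} are disjoint, each induces a connected subgraph, and every pair is joined by at least one edge of G. Contracting each set to a single vertex therefore yields K_{5} as a minor, and since treewidth is minor-monotone, tw(G) ≥ tw(K_{5}) = 4. Combining the bounds, tw(G) = 4.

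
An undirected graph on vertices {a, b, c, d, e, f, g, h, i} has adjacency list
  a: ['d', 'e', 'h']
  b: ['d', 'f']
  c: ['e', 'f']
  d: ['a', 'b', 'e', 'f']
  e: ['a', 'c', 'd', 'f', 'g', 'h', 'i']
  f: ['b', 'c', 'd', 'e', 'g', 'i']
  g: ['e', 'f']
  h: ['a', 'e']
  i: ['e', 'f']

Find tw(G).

2

A width-2 tree decomposition is:
Bags: B1 = {d, e, f}  B2 = {a, d, e}  B3 = {a, e, h}  B4 = {e, f, g}  B5 = {e, f, i}  B6 = {b, d, f}  B7 = {c, e, f}
Tree: B1–B2, B2–B3, B1–B4, B4–B5, B1–B6, B4–B7
The largest bag has 3 vertices, giving width 2; this decomposition certifies tw(G) ≤ 2. For the lower bound, the 3 vertices {a, d, e} are pairwise adjacent, and any tree decomposition puts a clique entirely inside one bag — forcing width ≥ 2. Combining the bounds, tw(G) = 2.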